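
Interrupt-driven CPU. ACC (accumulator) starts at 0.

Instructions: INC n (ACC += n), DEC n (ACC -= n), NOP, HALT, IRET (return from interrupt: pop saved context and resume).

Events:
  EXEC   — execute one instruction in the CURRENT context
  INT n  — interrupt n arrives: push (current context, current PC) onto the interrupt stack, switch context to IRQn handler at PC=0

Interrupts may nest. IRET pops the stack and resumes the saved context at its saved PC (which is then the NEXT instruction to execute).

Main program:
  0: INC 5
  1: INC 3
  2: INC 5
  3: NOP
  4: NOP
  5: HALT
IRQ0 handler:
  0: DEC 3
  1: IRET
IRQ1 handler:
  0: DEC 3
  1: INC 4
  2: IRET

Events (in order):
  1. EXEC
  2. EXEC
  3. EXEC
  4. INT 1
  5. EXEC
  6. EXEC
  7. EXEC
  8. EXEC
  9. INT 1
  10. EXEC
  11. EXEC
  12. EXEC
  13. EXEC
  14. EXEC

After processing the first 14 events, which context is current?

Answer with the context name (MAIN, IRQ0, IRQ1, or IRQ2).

Answer: MAIN

Derivation:
Event 1 (EXEC): [MAIN] PC=0: INC 5 -> ACC=5
Event 2 (EXEC): [MAIN] PC=1: INC 3 -> ACC=8
Event 3 (EXEC): [MAIN] PC=2: INC 5 -> ACC=13
Event 4 (INT 1): INT 1 arrives: push (MAIN, PC=3), enter IRQ1 at PC=0 (depth now 1)
Event 5 (EXEC): [IRQ1] PC=0: DEC 3 -> ACC=10
Event 6 (EXEC): [IRQ1] PC=1: INC 4 -> ACC=14
Event 7 (EXEC): [IRQ1] PC=2: IRET -> resume MAIN at PC=3 (depth now 0)
Event 8 (EXEC): [MAIN] PC=3: NOP
Event 9 (INT 1): INT 1 arrives: push (MAIN, PC=4), enter IRQ1 at PC=0 (depth now 1)
Event 10 (EXEC): [IRQ1] PC=0: DEC 3 -> ACC=11
Event 11 (EXEC): [IRQ1] PC=1: INC 4 -> ACC=15
Event 12 (EXEC): [IRQ1] PC=2: IRET -> resume MAIN at PC=4 (depth now 0)
Event 13 (EXEC): [MAIN] PC=4: NOP
Event 14 (EXEC): [MAIN] PC=5: HALT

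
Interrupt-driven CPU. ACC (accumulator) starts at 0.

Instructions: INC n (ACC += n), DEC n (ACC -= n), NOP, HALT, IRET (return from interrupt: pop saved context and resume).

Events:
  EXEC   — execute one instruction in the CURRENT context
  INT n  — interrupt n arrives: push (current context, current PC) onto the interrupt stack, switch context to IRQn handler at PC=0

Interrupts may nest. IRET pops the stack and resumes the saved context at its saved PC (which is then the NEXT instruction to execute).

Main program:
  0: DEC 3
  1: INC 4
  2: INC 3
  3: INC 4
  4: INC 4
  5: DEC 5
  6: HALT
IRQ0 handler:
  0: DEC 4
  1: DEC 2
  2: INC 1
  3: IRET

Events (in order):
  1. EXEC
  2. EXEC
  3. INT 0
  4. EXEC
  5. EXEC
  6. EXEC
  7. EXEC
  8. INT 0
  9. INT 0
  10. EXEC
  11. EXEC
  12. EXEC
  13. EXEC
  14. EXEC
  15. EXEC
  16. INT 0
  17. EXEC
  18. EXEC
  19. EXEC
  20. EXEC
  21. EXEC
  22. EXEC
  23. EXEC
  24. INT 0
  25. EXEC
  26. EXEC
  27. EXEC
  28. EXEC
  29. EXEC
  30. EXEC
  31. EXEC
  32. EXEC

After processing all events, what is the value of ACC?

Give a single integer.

Answer: -18

Derivation:
Event 1 (EXEC): [MAIN] PC=0: DEC 3 -> ACC=-3
Event 2 (EXEC): [MAIN] PC=1: INC 4 -> ACC=1
Event 3 (INT 0): INT 0 arrives: push (MAIN, PC=2), enter IRQ0 at PC=0 (depth now 1)
Event 4 (EXEC): [IRQ0] PC=0: DEC 4 -> ACC=-3
Event 5 (EXEC): [IRQ0] PC=1: DEC 2 -> ACC=-5
Event 6 (EXEC): [IRQ0] PC=2: INC 1 -> ACC=-4
Event 7 (EXEC): [IRQ0] PC=3: IRET -> resume MAIN at PC=2 (depth now 0)
Event 8 (INT 0): INT 0 arrives: push (MAIN, PC=2), enter IRQ0 at PC=0 (depth now 1)
Event 9 (INT 0): INT 0 arrives: push (IRQ0, PC=0), enter IRQ0 at PC=0 (depth now 2)
Event 10 (EXEC): [IRQ0] PC=0: DEC 4 -> ACC=-8
Event 11 (EXEC): [IRQ0] PC=1: DEC 2 -> ACC=-10
Event 12 (EXEC): [IRQ0] PC=2: INC 1 -> ACC=-9
Event 13 (EXEC): [IRQ0] PC=3: IRET -> resume IRQ0 at PC=0 (depth now 1)
Event 14 (EXEC): [IRQ0] PC=0: DEC 4 -> ACC=-13
Event 15 (EXEC): [IRQ0] PC=1: DEC 2 -> ACC=-15
Event 16 (INT 0): INT 0 arrives: push (IRQ0, PC=2), enter IRQ0 at PC=0 (depth now 2)
Event 17 (EXEC): [IRQ0] PC=0: DEC 4 -> ACC=-19
Event 18 (EXEC): [IRQ0] PC=1: DEC 2 -> ACC=-21
Event 19 (EXEC): [IRQ0] PC=2: INC 1 -> ACC=-20
Event 20 (EXEC): [IRQ0] PC=3: IRET -> resume IRQ0 at PC=2 (depth now 1)
Event 21 (EXEC): [IRQ0] PC=2: INC 1 -> ACC=-19
Event 22 (EXEC): [IRQ0] PC=3: IRET -> resume MAIN at PC=2 (depth now 0)
Event 23 (EXEC): [MAIN] PC=2: INC 3 -> ACC=-16
Event 24 (INT 0): INT 0 arrives: push (MAIN, PC=3), enter IRQ0 at PC=0 (depth now 1)
Event 25 (EXEC): [IRQ0] PC=0: DEC 4 -> ACC=-20
Event 26 (EXEC): [IRQ0] PC=1: DEC 2 -> ACC=-22
Event 27 (EXEC): [IRQ0] PC=2: INC 1 -> ACC=-21
Event 28 (EXEC): [IRQ0] PC=3: IRET -> resume MAIN at PC=3 (depth now 0)
Event 29 (EXEC): [MAIN] PC=3: INC 4 -> ACC=-17
Event 30 (EXEC): [MAIN] PC=4: INC 4 -> ACC=-13
Event 31 (EXEC): [MAIN] PC=5: DEC 5 -> ACC=-18
Event 32 (EXEC): [MAIN] PC=6: HALT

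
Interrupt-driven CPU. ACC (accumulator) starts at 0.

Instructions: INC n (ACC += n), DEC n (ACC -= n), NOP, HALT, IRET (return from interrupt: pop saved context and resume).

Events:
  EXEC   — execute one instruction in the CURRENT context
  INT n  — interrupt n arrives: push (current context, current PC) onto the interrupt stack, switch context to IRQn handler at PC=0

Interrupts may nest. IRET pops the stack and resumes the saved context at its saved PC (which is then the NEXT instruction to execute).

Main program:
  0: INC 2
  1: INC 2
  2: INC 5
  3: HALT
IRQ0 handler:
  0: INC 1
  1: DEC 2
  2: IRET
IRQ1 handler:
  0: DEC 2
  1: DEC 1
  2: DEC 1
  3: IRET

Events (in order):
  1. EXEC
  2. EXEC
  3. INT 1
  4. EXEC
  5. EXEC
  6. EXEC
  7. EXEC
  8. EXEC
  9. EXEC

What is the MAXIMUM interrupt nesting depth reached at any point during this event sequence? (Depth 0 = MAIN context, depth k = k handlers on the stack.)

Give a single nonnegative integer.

Event 1 (EXEC): [MAIN] PC=0: INC 2 -> ACC=2 [depth=0]
Event 2 (EXEC): [MAIN] PC=1: INC 2 -> ACC=4 [depth=0]
Event 3 (INT 1): INT 1 arrives: push (MAIN, PC=2), enter IRQ1 at PC=0 (depth now 1) [depth=1]
Event 4 (EXEC): [IRQ1] PC=0: DEC 2 -> ACC=2 [depth=1]
Event 5 (EXEC): [IRQ1] PC=1: DEC 1 -> ACC=1 [depth=1]
Event 6 (EXEC): [IRQ1] PC=2: DEC 1 -> ACC=0 [depth=1]
Event 7 (EXEC): [IRQ1] PC=3: IRET -> resume MAIN at PC=2 (depth now 0) [depth=0]
Event 8 (EXEC): [MAIN] PC=2: INC 5 -> ACC=5 [depth=0]
Event 9 (EXEC): [MAIN] PC=3: HALT [depth=0]
Max depth observed: 1

Answer: 1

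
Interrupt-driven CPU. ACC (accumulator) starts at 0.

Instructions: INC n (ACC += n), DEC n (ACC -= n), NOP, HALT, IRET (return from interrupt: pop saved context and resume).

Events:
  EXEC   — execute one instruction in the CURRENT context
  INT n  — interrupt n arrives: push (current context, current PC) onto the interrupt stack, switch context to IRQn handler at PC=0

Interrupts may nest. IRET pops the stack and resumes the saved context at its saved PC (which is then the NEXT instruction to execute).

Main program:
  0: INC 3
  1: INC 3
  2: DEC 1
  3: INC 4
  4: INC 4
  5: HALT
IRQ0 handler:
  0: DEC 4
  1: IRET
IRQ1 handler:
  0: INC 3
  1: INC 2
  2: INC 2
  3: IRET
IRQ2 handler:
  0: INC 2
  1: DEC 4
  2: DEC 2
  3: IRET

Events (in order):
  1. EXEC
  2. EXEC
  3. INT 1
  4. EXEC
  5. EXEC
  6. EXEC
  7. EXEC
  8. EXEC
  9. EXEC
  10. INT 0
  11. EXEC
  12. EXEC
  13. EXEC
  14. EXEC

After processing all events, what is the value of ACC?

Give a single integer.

Answer: 16

Derivation:
Event 1 (EXEC): [MAIN] PC=0: INC 3 -> ACC=3
Event 2 (EXEC): [MAIN] PC=1: INC 3 -> ACC=6
Event 3 (INT 1): INT 1 arrives: push (MAIN, PC=2), enter IRQ1 at PC=0 (depth now 1)
Event 4 (EXEC): [IRQ1] PC=0: INC 3 -> ACC=9
Event 5 (EXEC): [IRQ1] PC=1: INC 2 -> ACC=11
Event 6 (EXEC): [IRQ1] PC=2: INC 2 -> ACC=13
Event 7 (EXEC): [IRQ1] PC=3: IRET -> resume MAIN at PC=2 (depth now 0)
Event 8 (EXEC): [MAIN] PC=2: DEC 1 -> ACC=12
Event 9 (EXEC): [MAIN] PC=3: INC 4 -> ACC=16
Event 10 (INT 0): INT 0 arrives: push (MAIN, PC=4), enter IRQ0 at PC=0 (depth now 1)
Event 11 (EXEC): [IRQ0] PC=0: DEC 4 -> ACC=12
Event 12 (EXEC): [IRQ0] PC=1: IRET -> resume MAIN at PC=4 (depth now 0)
Event 13 (EXEC): [MAIN] PC=4: INC 4 -> ACC=16
Event 14 (EXEC): [MAIN] PC=5: HALT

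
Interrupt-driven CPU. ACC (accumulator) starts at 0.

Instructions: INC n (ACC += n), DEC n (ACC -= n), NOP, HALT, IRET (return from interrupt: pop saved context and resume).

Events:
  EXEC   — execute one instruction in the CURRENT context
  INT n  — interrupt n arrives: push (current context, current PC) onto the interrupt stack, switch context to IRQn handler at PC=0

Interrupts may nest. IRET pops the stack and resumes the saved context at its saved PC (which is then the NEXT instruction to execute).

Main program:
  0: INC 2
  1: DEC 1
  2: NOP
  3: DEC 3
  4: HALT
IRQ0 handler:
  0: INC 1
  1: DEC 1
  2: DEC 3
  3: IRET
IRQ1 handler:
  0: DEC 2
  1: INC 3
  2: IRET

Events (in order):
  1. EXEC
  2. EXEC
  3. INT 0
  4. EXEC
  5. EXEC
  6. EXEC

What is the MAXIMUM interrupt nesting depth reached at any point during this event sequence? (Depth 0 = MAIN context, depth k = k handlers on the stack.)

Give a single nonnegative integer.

Answer: 1

Derivation:
Event 1 (EXEC): [MAIN] PC=0: INC 2 -> ACC=2 [depth=0]
Event 2 (EXEC): [MAIN] PC=1: DEC 1 -> ACC=1 [depth=0]
Event 3 (INT 0): INT 0 arrives: push (MAIN, PC=2), enter IRQ0 at PC=0 (depth now 1) [depth=1]
Event 4 (EXEC): [IRQ0] PC=0: INC 1 -> ACC=2 [depth=1]
Event 5 (EXEC): [IRQ0] PC=1: DEC 1 -> ACC=1 [depth=1]
Event 6 (EXEC): [IRQ0] PC=2: DEC 3 -> ACC=-2 [depth=1]
Max depth observed: 1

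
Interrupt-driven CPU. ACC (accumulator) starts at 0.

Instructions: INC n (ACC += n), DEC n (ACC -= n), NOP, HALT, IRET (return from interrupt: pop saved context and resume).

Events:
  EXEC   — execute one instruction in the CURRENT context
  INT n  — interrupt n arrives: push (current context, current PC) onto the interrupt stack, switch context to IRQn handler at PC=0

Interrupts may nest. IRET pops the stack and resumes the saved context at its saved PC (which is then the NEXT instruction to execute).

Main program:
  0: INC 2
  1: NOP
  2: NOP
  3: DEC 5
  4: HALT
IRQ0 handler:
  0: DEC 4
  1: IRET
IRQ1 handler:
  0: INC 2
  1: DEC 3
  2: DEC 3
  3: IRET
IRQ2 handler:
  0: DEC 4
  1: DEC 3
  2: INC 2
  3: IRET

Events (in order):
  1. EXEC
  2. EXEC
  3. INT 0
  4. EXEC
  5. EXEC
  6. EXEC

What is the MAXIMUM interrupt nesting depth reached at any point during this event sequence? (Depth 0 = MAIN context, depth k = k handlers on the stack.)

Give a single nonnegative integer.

Event 1 (EXEC): [MAIN] PC=0: INC 2 -> ACC=2 [depth=0]
Event 2 (EXEC): [MAIN] PC=1: NOP [depth=0]
Event 3 (INT 0): INT 0 arrives: push (MAIN, PC=2), enter IRQ0 at PC=0 (depth now 1) [depth=1]
Event 4 (EXEC): [IRQ0] PC=0: DEC 4 -> ACC=-2 [depth=1]
Event 5 (EXEC): [IRQ0] PC=1: IRET -> resume MAIN at PC=2 (depth now 0) [depth=0]
Event 6 (EXEC): [MAIN] PC=2: NOP [depth=0]
Max depth observed: 1

Answer: 1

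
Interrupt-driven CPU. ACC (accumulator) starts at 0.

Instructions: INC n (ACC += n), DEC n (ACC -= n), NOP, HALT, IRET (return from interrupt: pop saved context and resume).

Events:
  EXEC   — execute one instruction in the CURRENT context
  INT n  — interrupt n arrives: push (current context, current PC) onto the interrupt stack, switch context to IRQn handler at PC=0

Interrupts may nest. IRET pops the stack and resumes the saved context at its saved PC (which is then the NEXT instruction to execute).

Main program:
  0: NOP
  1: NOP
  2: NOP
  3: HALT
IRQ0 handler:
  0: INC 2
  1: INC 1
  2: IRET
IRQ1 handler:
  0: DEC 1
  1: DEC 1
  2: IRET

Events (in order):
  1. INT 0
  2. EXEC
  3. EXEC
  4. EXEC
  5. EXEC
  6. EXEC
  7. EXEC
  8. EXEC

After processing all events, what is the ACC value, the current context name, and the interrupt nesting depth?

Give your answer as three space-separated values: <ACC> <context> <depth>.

Answer: 3 MAIN 0

Derivation:
Event 1 (INT 0): INT 0 arrives: push (MAIN, PC=0), enter IRQ0 at PC=0 (depth now 1)
Event 2 (EXEC): [IRQ0] PC=0: INC 2 -> ACC=2
Event 3 (EXEC): [IRQ0] PC=1: INC 1 -> ACC=3
Event 4 (EXEC): [IRQ0] PC=2: IRET -> resume MAIN at PC=0 (depth now 0)
Event 5 (EXEC): [MAIN] PC=0: NOP
Event 6 (EXEC): [MAIN] PC=1: NOP
Event 7 (EXEC): [MAIN] PC=2: NOP
Event 8 (EXEC): [MAIN] PC=3: HALT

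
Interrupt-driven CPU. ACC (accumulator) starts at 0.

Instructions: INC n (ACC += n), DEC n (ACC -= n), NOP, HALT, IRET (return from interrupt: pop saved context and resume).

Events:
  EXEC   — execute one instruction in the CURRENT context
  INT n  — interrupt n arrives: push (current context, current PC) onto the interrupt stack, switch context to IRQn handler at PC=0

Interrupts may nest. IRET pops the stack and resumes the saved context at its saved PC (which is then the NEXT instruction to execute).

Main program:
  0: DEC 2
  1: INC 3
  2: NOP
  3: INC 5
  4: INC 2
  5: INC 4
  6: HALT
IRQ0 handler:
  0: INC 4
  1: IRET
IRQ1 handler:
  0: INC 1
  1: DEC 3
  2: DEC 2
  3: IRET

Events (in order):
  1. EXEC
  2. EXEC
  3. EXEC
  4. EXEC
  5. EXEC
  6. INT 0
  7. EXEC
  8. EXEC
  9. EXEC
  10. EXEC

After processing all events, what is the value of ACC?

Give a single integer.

Event 1 (EXEC): [MAIN] PC=0: DEC 2 -> ACC=-2
Event 2 (EXEC): [MAIN] PC=1: INC 3 -> ACC=1
Event 3 (EXEC): [MAIN] PC=2: NOP
Event 4 (EXEC): [MAIN] PC=3: INC 5 -> ACC=6
Event 5 (EXEC): [MAIN] PC=4: INC 2 -> ACC=8
Event 6 (INT 0): INT 0 arrives: push (MAIN, PC=5), enter IRQ0 at PC=0 (depth now 1)
Event 7 (EXEC): [IRQ0] PC=0: INC 4 -> ACC=12
Event 8 (EXEC): [IRQ0] PC=1: IRET -> resume MAIN at PC=5 (depth now 0)
Event 9 (EXEC): [MAIN] PC=5: INC 4 -> ACC=16
Event 10 (EXEC): [MAIN] PC=6: HALT

Answer: 16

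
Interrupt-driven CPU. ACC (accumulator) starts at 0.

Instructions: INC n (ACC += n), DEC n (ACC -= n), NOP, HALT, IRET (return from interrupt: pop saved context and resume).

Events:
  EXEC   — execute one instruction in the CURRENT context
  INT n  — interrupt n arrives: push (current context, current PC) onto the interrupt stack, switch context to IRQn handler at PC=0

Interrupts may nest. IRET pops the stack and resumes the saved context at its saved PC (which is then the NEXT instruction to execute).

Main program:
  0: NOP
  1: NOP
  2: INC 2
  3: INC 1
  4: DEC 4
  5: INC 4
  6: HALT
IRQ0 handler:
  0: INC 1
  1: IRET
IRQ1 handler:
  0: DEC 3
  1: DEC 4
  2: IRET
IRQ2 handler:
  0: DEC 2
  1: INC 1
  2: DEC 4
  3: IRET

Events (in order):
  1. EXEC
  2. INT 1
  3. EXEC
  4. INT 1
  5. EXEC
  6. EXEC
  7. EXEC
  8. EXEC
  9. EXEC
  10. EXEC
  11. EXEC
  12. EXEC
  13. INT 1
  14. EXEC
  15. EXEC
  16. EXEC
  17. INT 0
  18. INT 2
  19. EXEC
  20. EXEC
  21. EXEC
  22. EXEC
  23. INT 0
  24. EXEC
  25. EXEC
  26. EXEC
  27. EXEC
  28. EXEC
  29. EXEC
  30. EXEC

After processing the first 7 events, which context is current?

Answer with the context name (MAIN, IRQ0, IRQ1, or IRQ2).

Event 1 (EXEC): [MAIN] PC=0: NOP
Event 2 (INT 1): INT 1 arrives: push (MAIN, PC=1), enter IRQ1 at PC=0 (depth now 1)
Event 3 (EXEC): [IRQ1] PC=0: DEC 3 -> ACC=-3
Event 4 (INT 1): INT 1 arrives: push (IRQ1, PC=1), enter IRQ1 at PC=0 (depth now 2)
Event 5 (EXEC): [IRQ1] PC=0: DEC 3 -> ACC=-6
Event 6 (EXEC): [IRQ1] PC=1: DEC 4 -> ACC=-10
Event 7 (EXEC): [IRQ1] PC=2: IRET -> resume IRQ1 at PC=1 (depth now 1)

Answer: IRQ1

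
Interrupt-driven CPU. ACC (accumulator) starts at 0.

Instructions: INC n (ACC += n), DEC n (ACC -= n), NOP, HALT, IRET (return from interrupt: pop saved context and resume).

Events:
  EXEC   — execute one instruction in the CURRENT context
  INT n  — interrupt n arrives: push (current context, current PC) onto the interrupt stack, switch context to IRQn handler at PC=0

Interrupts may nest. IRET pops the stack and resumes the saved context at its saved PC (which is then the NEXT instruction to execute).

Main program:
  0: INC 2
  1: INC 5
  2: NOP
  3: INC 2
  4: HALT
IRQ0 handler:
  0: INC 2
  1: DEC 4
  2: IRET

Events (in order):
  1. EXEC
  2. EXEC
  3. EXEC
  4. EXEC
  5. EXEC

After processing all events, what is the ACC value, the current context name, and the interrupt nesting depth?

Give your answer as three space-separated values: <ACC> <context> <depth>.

Answer: 9 MAIN 0

Derivation:
Event 1 (EXEC): [MAIN] PC=0: INC 2 -> ACC=2
Event 2 (EXEC): [MAIN] PC=1: INC 5 -> ACC=7
Event 3 (EXEC): [MAIN] PC=2: NOP
Event 4 (EXEC): [MAIN] PC=3: INC 2 -> ACC=9
Event 5 (EXEC): [MAIN] PC=4: HALT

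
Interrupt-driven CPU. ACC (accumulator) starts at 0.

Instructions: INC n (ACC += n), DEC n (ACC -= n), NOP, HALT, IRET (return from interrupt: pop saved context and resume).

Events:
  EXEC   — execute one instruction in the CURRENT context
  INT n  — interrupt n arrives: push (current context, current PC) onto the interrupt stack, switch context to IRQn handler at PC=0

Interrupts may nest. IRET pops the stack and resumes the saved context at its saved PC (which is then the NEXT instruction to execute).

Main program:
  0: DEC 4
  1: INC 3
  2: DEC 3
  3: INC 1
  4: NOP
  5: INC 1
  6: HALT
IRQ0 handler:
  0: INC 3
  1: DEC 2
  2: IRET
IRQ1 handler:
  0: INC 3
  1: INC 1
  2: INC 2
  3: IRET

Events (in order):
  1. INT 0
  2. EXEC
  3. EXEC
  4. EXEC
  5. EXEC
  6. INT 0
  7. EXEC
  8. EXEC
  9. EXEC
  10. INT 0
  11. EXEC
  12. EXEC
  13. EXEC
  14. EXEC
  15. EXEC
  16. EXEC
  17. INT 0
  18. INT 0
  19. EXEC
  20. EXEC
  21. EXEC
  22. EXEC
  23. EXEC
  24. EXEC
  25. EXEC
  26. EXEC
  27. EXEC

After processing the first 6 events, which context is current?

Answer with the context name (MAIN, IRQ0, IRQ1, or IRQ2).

Event 1 (INT 0): INT 0 arrives: push (MAIN, PC=0), enter IRQ0 at PC=0 (depth now 1)
Event 2 (EXEC): [IRQ0] PC=0: INC 3 -> ACC=3
Event 3 (EXEC): [IRQ0] PC=1: DEC 2 -> ACC=1
Event 4 (EXEC): [IRQ0] PC=2: IRET -> resume MAIN at PC=0 (depth now 0)
Event 5 (EXEC): [MAIN] PC=0: DEC 4 -> ACC=-3
Event 6 (INT 0): INT 0 arrives: push (MAIN, PC=1), enter IRQ0 at PC=0 (depth now 1)

Answer: IRQ0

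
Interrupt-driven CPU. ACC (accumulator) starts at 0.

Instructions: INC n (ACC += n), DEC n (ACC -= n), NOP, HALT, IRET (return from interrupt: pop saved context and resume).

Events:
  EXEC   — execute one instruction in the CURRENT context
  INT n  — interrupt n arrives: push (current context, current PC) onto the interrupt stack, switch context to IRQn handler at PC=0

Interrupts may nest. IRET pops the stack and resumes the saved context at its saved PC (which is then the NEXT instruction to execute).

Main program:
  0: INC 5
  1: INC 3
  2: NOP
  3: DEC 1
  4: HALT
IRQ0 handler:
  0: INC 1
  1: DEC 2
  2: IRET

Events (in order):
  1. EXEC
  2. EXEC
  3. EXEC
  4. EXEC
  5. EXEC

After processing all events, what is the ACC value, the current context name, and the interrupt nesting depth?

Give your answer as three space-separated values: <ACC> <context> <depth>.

Answer: 7 MAIN 0

Derivation:
Event 1 (EXEC): [MAIN] PC=0: INC 5 -> ACC=5
Event 2 (EXEC): [MAIN] PC=1: INC 3 -> ACC=8
Event 3 (EXEC): [MAIN] PC=2: NOP
Event 4 (EXEC): [MAIN] PC=3: DEC 1 -> ACC=7
Event 5 (EXEC): [MAIN] PC=4: HALT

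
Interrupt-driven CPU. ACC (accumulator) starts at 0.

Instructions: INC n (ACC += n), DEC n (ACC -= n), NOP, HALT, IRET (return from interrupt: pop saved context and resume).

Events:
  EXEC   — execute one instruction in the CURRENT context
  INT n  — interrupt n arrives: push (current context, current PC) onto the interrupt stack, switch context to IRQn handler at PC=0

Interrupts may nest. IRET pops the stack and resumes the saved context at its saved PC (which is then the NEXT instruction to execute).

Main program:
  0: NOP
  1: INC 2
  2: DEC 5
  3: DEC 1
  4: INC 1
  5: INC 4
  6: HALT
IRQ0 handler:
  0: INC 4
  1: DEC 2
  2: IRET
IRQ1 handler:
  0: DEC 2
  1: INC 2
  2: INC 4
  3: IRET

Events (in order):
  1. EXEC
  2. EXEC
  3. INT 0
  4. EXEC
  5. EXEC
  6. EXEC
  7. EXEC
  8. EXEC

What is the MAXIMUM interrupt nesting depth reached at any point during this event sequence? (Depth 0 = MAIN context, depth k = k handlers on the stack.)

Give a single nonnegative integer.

Answer: 1

Derivation:
Event 1 (EXEC): [MAIN] PC=0: NOP [depth=0]
Event 2 (EXEC): [MAIN] PC=1: INC 2 -> ACC=2 [depth=0]
Event 3 (INT 0): INT 0 arrives: push (MAIN, PC=2), enter IRQ0 at PC=0 (depth now 1) [depth=1]
Event 4 (EXEC): [IRQ0] PC=0: INC 4 -> ACC=6 [depth=1]
Event 5 (EXEC): [IRQ0] PC=1: DEC 2 -> ACC=4 [depth=1]
Event 6 (EXEC): [IRQ0] PC=2: IRET -> resume MAIN at PC=2 (depth now 0) [depth=0]
Event 7 (EXEC): [MAIN] PC=2: DEC 5 -> ACC=-1 [depth=0]
Event 8 (EXEC): [MAIN] PC=3: DEC 1 -> ACC=-2 [depth=0]
Max depth observed: 1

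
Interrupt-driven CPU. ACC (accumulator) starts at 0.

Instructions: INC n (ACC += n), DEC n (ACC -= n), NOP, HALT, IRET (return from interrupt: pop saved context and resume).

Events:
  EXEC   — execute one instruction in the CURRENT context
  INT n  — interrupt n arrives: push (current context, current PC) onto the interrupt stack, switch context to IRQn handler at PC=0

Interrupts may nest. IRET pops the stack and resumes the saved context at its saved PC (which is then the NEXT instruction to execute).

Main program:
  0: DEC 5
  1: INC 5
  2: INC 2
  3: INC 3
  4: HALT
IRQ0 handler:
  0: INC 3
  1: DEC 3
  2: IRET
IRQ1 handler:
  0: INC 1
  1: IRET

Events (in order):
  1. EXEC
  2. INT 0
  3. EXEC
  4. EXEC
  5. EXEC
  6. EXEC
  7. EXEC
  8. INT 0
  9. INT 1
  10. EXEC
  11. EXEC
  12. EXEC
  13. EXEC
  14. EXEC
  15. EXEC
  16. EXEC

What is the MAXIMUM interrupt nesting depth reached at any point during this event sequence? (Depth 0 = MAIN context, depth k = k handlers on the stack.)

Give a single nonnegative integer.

Event 1 (EXEC): [MAIN] PC=0: DEC 5 -> ACC=-5 [depth=0]
Event 2 (INT 0): INT 0 arrives: push (MAIN, PC=1), enter IRQ0 at PC=0 (depth now 1) [depth=1]
Event 3 (EXEC): [IRQ0] PC=0: INC 3 -> ACC=-2 [depth=1]
Event 4 (EXEC): [IRQ0] PC=1: DEC 3 -> ACC=-5 [depth=1]
Event 5 (EXEC): [IRQ0] PC=2: IRET -> resume MAIN at PC=1 (depth now 0) [depth=0]
Event 6 (EXEC): [MAIN] PC=1: INC 5 -> ACC=0 [depth=0]
Event 7 (EXEC): [MAIN] PC=2: INC 2 -> ACC=2 [depth=0]
Event 8 (INT 0): INT 0 arrives: push (MAIN, PC=3), enter IRQ0 at PC=0 (depth now 1) [depth=1]
Event 9 (INT 1): INT 1 arrives: push (IRQ0, PC=0), enter IRQ1 at PC=0 (depth now 2) [depth=2]
Event 10 (EXEC): [IRQ1] PC=0: INC 1 -> ACC=3 [depth=2]
Event 11 (EXEC): [IRQ1] PC=1: IRET -> resume IRQ0 at PC=0 (depth now 1) [depth=1]
Event 12 (EXEC): [IRQ0] PC=0: INC 3 -> ACC=6 [depth=1]
Event 13 (EXEC): [IRQ0] PC=1: DEC 3 -> ACC=3 [depth=1]
Event 14 (EXEC): [IRQ0] PC=2: IRET -> resume MAIN at PC=3 (depth now 0) [depth=0]
Event 15 (EXEC): [MAIN] PC=3: INC 3 -> ACC=6 [depth=0]
Event 16 (EXEC): [MAIN] PC=4: HALT [depth=0]
Max depth observed: 2

Answer: 2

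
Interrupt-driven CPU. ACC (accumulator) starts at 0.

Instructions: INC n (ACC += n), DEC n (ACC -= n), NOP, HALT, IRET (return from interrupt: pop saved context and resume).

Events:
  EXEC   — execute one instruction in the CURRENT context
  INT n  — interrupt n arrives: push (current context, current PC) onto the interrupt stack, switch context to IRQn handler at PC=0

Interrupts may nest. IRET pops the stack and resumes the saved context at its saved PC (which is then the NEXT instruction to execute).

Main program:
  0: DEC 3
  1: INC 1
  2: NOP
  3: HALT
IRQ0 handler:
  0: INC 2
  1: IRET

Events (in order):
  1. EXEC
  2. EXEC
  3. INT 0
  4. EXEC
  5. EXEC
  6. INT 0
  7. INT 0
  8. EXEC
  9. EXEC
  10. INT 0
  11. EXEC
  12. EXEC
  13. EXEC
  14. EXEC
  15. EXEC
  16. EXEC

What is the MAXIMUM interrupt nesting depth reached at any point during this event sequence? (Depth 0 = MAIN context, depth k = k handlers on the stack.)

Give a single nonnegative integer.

Event 1 (EXEC): [MAIN] PC=0: DEC 3 -> ACC=-3 [depth=0]
Event 2 (EXEC): [MAIN] PC=1: INC 1 -> ACC=-2 [depth=0]
Event 3 (INT 0): INT 0 arrives: push (MAIN, PC=2), enter IRQ0 at PC=0 (depth now 1) [depth=1]
Event 4 (EXEC): [IRQ0] PC=0: INC 2 -> ACC=0 [depth=1]
Event 5 (EXEC): [IRQ0] PC=1: IRET -> resume MAIN at PC=2 (depth now 0) [depth=0]
Event 6 (INT 0): INT 0 arrives: push (MAIN, PC=2), enter IRQ0 at PC=0 (depth now 1) [depth=1]
Event 7 (INT 0): INT 0 arrives: push (IRQ0, PC=0), enter IRQ0 at PC=0 (depth now 2) [depth=2]
Event 8 (EXEC): [IRQ0] PC=0: INC 2 -> ACC=2 [depth=2]
Event 9 (EXEC): [IRQ0] PC=1: IRET -> resume IRQ0 at PC=0 (depth now 1) [depth=1]
Event 10 (INT 0): INT 0 arrives: push (IRQ0, PC=0), enter IRQ0 at PC=0 (depth now 2) [depth=2]
Event 11 (EXEC): [IRQ0] PC=0: INC 2 -> ACC=4 [depth=2]
Event 12 (EXEC): [IRQ0] PC=1: IRET -> resume IRQ0 at PC=0 (depth now 1) [depth=1]
Event 13 (EXEC): [IRQ0] PC=0: INC 2 -> ACC=6 [depth=1]
Event 14 (EXEC): [IRQ0] PC=1: IRET -> resume MAIN at PC=2 (depth now 0) [depth=0]
Event 15 (EXEC): [MAIN] PC=2: NOP [depth=0]
Event 16 (EXEC): [MAIN] PC=3: HALT [depth=0]
Max depth observed: 2

Answer: 2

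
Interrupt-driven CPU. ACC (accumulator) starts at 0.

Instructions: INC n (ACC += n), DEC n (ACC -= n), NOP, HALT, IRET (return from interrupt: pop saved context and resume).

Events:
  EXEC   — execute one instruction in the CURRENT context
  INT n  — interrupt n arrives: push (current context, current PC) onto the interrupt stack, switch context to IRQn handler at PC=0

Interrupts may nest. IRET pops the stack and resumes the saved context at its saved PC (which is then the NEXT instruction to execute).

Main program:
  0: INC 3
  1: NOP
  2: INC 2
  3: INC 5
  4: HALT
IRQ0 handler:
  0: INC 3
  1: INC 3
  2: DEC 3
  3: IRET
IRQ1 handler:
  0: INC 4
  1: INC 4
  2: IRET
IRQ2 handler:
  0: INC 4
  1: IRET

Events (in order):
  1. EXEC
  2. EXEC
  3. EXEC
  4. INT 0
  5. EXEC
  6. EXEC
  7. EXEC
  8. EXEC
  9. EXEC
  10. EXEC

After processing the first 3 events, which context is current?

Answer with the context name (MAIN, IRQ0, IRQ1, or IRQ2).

Answer: MAIN

Derivation:
Event 1 (EXEC): [MAIN] PC=0: INC 3 -> ACC=3
Event 2 (EXEC): [MAIN] PC=1: NOP
Event 3 (EXEC): [MAIN] PC=2: INC 2 -> ACC=5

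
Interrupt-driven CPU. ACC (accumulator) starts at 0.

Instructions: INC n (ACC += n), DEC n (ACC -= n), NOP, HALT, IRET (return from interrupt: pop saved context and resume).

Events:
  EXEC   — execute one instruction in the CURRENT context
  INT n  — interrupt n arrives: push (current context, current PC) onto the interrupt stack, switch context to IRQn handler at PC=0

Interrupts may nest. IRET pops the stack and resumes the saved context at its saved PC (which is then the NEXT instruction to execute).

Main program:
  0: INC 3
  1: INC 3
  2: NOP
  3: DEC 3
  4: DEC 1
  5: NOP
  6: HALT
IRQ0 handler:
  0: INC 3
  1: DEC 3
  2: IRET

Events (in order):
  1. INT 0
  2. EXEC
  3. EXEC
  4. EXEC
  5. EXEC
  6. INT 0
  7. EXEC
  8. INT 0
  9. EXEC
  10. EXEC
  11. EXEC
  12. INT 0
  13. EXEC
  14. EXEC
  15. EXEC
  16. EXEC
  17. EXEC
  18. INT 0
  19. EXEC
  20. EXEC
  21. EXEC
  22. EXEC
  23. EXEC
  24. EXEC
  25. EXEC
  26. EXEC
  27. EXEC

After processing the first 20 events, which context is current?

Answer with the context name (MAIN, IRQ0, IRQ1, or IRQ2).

Answer: IRQ0

Derivation:
Event 1 (INT 0): INT 0 arrives: push (MAIN, PC=0), enter IRQ0 at PC=0 (depth now 1)
Event 2 (EXEC): [IRQ0] PC=0: INC 3 -> ACC=3
Event 3 (EXEC): [IRQ0] PC=1: DEC 3 -> ACC=0
Event 4 (EXEC): [IRQ0] PC=2: IRET -> resume MAIN at PC=0 (depth now 0)
Event 5 (EXEC): [MAIN] PC=0: INC 3 -> ACC=3
Event 6 (INT 0): INT 0 arrives: push (MAIN, PC=1), enter IRQ0 at PC=0 (depth now 1)
Event 7 (EXEC): [IRQ0] PC=0: INC 3 -> ACC=6
Event 8 (INT 0): INT 0 arrives: push (IRQ0, PC=1), enter IRQ0 at PC=0 (depth now 2)
Event 9 (EXEC): [IRQ0] PC=0: INC 3 -> ACC=9
Event 10 (EXEC): [IRQ0] PC=1: DEC 3 -> ACC=6
Event 11 (EXEC): [IRQ0] PC=2: IRET -> resume IRQ0 at PC=1 (depth now 1)
Event 12 (INT 0): INT 0 arrives: push (IRQ0, PC=1), enter IRQ0 at PC=0 (depth now 2)
Event 13 (EXEC): [IRQ0] PC=0: INC 3 -> ACC=9
Event 14 (EXEC): [IRQ0] PC=1: DEC 3 -> ACC=6
Event 15 (EXEC): [IRQ0] PC=2: IRET -> resume IRQ0 at PC=1 (depth now 1)
Event 16 (EXEC): [IRQ0] PC=1: DEC 3 -> ACC=3
Event 17 (EXEC): [IRQ0] PC=2: IRET -> resume MAIN at PC=1 (depth now 0)
Event 18 (INT 0): INT 0 arrives: push (MAIN, PC=1), enter IRQ0 at PC=0 (depth now 1)
Event 19 (EXEC): [IRQ0] PC=0: INC 3 -> ACC=6
Event 20 (EXEC): [IRQ0] PC=1: DEC 3 -> ACC=3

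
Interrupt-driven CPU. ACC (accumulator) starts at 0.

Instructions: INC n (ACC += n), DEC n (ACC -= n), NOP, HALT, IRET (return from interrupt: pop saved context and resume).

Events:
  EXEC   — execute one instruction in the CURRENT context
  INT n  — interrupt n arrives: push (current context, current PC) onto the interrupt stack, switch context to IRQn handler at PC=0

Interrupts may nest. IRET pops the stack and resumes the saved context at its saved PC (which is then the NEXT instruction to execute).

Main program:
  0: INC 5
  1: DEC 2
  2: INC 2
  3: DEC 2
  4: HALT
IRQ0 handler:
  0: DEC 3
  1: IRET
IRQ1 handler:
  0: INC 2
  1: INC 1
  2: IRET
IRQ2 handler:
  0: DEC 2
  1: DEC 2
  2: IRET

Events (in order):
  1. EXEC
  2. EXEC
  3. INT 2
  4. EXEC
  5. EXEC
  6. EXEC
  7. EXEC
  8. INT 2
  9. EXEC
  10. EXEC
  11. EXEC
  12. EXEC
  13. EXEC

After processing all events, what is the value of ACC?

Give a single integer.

Answer: -5

Derivation:
Event 1 (EXEC): [MAIN] PC=0: INC 5 -> ACC=5
Event 2 (EXEC): [MAIN] PC=1: DEC 2 -> ACC=3
Event 3 (INT 2): INT 2 arrives: push (MAIN, PC=2), enter IRQ2 at PC=0 (depth now 1)
Event 4 (EXEC): [IRQ2] PC=0: DEC 2 -> ACC=1
Event 5 (EXEC): [IRQ2] PC=1: DEC 2 -> ACC=-1
Event 6 (EXEC): [IRQ2] PC=2: IRET -> resume MAIN at PC=2 (depth now 0)
Event 7 (EXEC): [MAIN] PC=2: INC 2 -> ACC=1
Event 8 (INT 2): INT 2 arrives: push (MAIN, PC=3), enter IRQ2 at PC=0 (depth now 1)
Event 9 (EXEC): [IRQ2] PC=0: DEC 2 -> ACC=-1
Event 10 (EXEC): [IRQ2] PC=1: DEC 2 -> ACC=-3
Event 11 (EXEC): [IRQ2] PC=2: IRET -> resume MAIN at PC=3 (depth now 0)
Event 12 (EXEC): [MAIN] PC=3: DEC 2 -> ACC=-5
Event 13 (EXEC): [MAIN] PC=4: HALT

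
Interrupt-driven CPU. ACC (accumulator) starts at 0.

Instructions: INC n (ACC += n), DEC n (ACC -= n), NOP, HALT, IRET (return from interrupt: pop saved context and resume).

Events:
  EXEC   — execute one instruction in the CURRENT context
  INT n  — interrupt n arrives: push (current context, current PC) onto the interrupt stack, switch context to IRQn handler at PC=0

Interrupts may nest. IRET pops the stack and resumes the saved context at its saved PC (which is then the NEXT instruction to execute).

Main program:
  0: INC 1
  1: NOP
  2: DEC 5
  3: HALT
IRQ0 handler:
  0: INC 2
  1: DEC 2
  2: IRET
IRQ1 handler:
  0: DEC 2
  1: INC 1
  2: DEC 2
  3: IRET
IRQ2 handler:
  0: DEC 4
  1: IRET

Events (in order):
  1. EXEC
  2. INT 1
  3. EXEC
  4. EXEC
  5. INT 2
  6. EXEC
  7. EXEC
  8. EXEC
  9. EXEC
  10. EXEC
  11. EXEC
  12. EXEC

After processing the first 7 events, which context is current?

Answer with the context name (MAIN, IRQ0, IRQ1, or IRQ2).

Event 1 (EXEC): [MAIN] PC=0: INC 1 -> ACC=1
Event 2 (INT 1): INT 1 arrives: push (MAIN, PC=1), enter IRQ1 at PC=0 (depth now 1)
Event 3 (EXEC): [IRQ1] PC=0: DEC 2 -> ACC=-1
Event 4 (EXEC): [IRQ1] PC=1: INC 1 -> ACC=0
Event 5 (INT 2): INT 2 arrives: push (IRQ1, PC=2), enter IRQ2 at PC=0 (depth now 2)
Event 6 (EXEC): [IRQ2] PC=0: DEC 4 -> ACC=-4
Event 7 (EXEC): [IRQ2] PC=1: IRET -> resume IRQ1 at PC=2 (depth now 1)

Answer: IRQ1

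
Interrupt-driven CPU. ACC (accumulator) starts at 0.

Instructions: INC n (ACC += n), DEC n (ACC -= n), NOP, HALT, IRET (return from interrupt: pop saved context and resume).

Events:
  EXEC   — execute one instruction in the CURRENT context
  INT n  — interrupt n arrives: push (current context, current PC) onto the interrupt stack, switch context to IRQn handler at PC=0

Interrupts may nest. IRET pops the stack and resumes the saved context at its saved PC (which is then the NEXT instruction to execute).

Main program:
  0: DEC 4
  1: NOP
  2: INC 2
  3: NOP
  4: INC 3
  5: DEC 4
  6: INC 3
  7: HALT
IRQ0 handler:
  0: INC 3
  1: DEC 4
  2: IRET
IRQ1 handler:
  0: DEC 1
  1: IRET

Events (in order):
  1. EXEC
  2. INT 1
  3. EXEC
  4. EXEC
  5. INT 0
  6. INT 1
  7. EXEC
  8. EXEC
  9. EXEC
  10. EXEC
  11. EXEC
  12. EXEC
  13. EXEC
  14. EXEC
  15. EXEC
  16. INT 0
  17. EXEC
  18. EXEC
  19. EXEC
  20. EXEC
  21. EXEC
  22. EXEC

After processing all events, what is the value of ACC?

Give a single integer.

Event 1 (EXEC): [MAIN] PC=0: DEC 4 -> ACC=-4
Event 2 (INT 1): INT 1 arrives: push (MAIN, PC=1), enter IRQ1 at PC=0 (depth now 1)
Event 3 (EXEC): [IRQ1] PC=0: DEC 1 -> ACC=-5
Event 4 (EXEC): [IRQ1] PC=1: IRET -> resume MAIN at PC=1 (depth now 0)
Event 5 (INT 0): INT 0 arrives: push (MAIN, PC=1), enter IRQ0 at PC=0 (depth now 1)
Event 6 (INT 1): INT 1 arrives: push (IRQ0, PC=0), enter IRQ1 at PC=0 (depth now 2)
Event 7 (EXEC): [IRQ1] PC=0: DEC 1 -> ACC=-6
Event 8 (EXEC): [IRQ1] PC=1: IRET -> resume IRQ0 at PC=0 (depth now 1)
Event 9 (EXEC): [IRQ0] PC=0: INC 3 -> ACC=-3
Event 10 (EXEC): [IRQ0] PC=1: DEC 4 -> ACC=-7
Event 11 (EXEC): [IRQ0] PC=2: IRET -> resume MAIN at PC=1 (depth now 0)
Event 12 (EXEC): [MAIN] PC=1: NOP
Event 13 (EXEC): [MAIN] PC=2: INC 2 -> ACC=-5
Event 14 (EXEC): [MAIN] PC=3: NOP
Event 15 (EXEC): [MAIN] PC=4: INC 3 -> ACC=-2
Event 16 (INT 0): INT 0 arrives: push (MAIN, PC=5), enter IRQ0 at PC=0 (depth now 1)
Event 17 (EXEC): [IRQ0] PC=0: INC 3 -> ACC=1
Event 18 (EXEC): [IRQ0] PC=1: DEC 4 -> ACC=-3
Event 19 (EXEC): [IRQ0] PC=2: IRET -> resume MAIN at PC=5 (depth now 0)
Event 20 (EXEC): [MAIN] PC=5: DEC 4 -> ACC=-7
Event 21 (EXEC): [MAIN] PC=6: INC 3 -> ACC=-4
Event 22 (EXEC): [MAIN] PC=7: HALT

Answer: -4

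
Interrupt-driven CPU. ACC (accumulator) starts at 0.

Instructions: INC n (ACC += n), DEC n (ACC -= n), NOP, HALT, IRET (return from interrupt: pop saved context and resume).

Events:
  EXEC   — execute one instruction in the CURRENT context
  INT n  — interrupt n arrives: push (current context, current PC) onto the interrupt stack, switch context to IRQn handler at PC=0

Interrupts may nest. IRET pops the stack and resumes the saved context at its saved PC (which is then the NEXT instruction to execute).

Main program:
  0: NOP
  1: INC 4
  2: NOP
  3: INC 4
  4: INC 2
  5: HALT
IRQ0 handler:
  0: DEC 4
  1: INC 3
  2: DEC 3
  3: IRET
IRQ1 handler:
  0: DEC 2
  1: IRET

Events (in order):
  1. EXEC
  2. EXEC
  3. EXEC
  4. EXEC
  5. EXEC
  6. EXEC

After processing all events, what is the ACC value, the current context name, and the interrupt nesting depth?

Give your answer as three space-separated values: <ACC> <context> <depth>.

Answer: 10 MAIN 0

Derivation:
Event 1 (EXEC): [MAIN] PC=0: NOP
Event 2 (EXEC): [MAIN] PC=1: INC 4 -> ACC=4
Event 3 (EXEC): [MAIN] PC=2: NOP
Event 4 (EXEC): [MAIN] PC=3: INC 4 -> ACC=8
Event 5 (EXEC): [MAIN] PC=4: INC 2 -> ACC=10
Event 6 (EXEC): [MAIN] PC=5: HALT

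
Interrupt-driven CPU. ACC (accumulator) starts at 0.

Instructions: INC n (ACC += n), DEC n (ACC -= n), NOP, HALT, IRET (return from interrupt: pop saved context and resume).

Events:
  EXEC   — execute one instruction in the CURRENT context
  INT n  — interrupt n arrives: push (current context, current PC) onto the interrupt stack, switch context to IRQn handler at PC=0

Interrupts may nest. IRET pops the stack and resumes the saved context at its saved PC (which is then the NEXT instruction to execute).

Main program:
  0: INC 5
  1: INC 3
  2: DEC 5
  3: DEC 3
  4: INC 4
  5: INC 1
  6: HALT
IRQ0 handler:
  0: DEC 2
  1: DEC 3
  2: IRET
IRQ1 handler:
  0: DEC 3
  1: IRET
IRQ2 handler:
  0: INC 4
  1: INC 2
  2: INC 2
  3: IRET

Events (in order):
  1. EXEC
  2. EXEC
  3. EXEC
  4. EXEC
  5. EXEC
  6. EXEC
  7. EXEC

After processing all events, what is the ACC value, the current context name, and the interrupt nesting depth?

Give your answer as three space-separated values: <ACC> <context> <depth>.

Event 1 (EXEC): [MAIN] PC=0: INC 5 -> ACC=5
Event 2 (EXEC): [MAIN] PC=1: INC 3 -> ACC=8
Event 3 (EXEC): [MAIN] PC=2: DEC 5 -> ACC=3
Event 4 (EXEC): [MAIN] PC=3: DEC 3 -> ACC=0
Event 5 (EXEC): [MAIN] PC=4: INC 4 -> ACC=4
Event 6 (EXEC): [MAIN] PC=5: INC 1 -> ACC=5
Event 7 (EXEC): [MAIN] PC=6: HALT

Answer: 5 MAIN 0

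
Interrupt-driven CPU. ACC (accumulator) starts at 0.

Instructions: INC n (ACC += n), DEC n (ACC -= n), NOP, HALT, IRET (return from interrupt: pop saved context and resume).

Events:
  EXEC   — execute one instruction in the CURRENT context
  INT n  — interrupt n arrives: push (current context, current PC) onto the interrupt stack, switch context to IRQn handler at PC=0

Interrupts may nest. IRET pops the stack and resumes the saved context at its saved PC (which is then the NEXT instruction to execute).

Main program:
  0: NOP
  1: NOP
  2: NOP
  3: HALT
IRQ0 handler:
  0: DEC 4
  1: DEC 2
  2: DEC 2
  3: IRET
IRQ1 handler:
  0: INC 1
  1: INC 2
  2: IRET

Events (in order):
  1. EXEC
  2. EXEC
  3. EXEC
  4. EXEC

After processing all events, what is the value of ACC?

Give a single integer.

Event 1 (EXEC): [MAIN] PC=0: NOP
Event 2 (EXEC): [MAIN] PC=1: NOP
Event 3 (EXEC): [MAIN] PC=2: NOP
Event 4 (EXEC): [MAIN] PC=3: HALT

Answer: 0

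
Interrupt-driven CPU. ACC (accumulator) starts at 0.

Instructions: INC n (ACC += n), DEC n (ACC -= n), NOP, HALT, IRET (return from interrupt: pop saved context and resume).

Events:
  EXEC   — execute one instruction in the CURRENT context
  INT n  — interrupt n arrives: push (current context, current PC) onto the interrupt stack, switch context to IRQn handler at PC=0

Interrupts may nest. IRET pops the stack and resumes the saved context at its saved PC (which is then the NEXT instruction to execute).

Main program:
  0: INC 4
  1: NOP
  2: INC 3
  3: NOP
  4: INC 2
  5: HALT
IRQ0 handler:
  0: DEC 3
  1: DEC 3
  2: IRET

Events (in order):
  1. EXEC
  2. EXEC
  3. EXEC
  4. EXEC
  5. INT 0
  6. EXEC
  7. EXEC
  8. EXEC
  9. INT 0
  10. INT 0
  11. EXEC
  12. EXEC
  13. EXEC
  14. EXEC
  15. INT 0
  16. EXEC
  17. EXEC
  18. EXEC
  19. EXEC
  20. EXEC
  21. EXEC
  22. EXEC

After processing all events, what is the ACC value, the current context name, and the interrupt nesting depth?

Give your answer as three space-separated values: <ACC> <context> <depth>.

Event 1 (EXEC): [MAIN] PC=0: INC 4 -> ACC=4
Event 2 (EXEC): [MAIN] PC=1: NOP
Event 3 (EXEC): [MAIN] PC=2: INC 3 -> ACC=7
Event 4 (EXEC): [MAIN] PC=3: NOP
Event 5 (INT 0): INT 0 arrives: push (MAIN, PC=4), enter IRQ0 at PC=0 (depth now 1)
Event 6 (EXEC): [IRQ0] PC=0: DEC 3 -> ACC=4
Event 7 (EXEC): [IRQ0] PC=1: DEC 3 -> ACC=1
Event 8 (EXEC): [IRQ0] PC=2: IRET -> resume MAIN at PC=4 (depth now 0)
Event 9 (INT 0): INT 0 arrives: push (MAIN, PC=4), enter IRQ0 at PC=0 (depth now 1)
Event 10 (INT 0): INT 0 arrives: push (IRQ0, PC=0), enter IRQ0 at PC=0 (depth now 2)
Event 11 (EXEC): [IRQ0] PC=0: DEC 3 -> ACC=-2
Event 12 (EXEC): [IRQ0] PC=1: DEC 3 -> ACC=-5
Event 13 (EXEC): [IRQ0] PC=2: IRET -> resume IRQ0 at PC=0 (depth now 1)
Event 14 (EXEC): [IRQ0] PC=0: DEC 3 -> ACC=-8
Event 15 (INT 0): INT 0 arrives: push (IRQ0, PC=1), enter IRQ0 at PC=0 (depth now 2)
Event 16 (EXEC): [IRQ0] PC=0: DEC 3 -> ACC=-11
Event 17 (EXEC): [IRQ0] PC=1: DEC 3 -> ACC=-14
Event 18 (EXEC): [IRQ0] PC=2: IRET -> resume IRQ0 at PC=1 (depth now 1)
Event 19 (EXEC): [IRQ0] PC=1: DEC 3 -> ACC=-17
Event 20 (EXEC): [IRQ0] PC=2: IRET -> resume MAIN at PC=4 (depth now 0)
Event 21 (EXEC): [MAIN] PC=4: INC 2 -> ACC=-15
Event 22 (EXEC): [MAIN] PC=5: HALT

Answer: -15 MAIN 0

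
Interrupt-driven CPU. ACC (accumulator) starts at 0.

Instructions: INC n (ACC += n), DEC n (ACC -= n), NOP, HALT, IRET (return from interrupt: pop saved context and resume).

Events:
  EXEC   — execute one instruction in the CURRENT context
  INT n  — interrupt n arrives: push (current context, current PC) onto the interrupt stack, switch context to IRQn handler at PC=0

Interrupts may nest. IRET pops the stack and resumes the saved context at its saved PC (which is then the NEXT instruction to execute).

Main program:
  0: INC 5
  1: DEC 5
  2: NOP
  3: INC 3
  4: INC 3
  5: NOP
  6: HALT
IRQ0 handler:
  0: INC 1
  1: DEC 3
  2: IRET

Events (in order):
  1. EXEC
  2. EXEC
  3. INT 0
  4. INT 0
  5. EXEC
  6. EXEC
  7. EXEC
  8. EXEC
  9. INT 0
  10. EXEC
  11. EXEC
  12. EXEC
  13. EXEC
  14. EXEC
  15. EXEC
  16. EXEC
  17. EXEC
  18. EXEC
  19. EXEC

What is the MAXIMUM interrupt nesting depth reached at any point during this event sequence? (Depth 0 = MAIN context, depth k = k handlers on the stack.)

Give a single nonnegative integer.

Event 1 (EXEC): [MAIN] PC=0: INC 5 -> ACC=5 [depth=0]
Event 2 (EXEC): [MAIN] PC=1: DEC 5 -> ACC=0 [depth=0]
Event 3 (INT 0): INT 0 arrives: push (MAIN, PC=2), enter IRQ0 at PC=0 (depth now 1) [depth=1]
Event 4 (INT 0): INT 0 arrives: push (IRQ0, PC=0), enter IRQ0 at PC=0 (depth now 2) [depth=2]
Event 5 (EXEC): [IRQ0] PC=0: INC 1 -> ACC=1 [depth=2]
Event 6 (EXEC): [IRQ0] PC=1: DEC 3 -> ACC=-2 [depth=2]
Event 7 (EXEC): [IRQ0] PC=2: IRET -> resume IRQ0 at PC=0 (depth now 1) [depth=1]
Event 8 (EXEC): [IRQ0] PC=0: INC 1 -> ACC=-1 [depth=1]
Event 9 (INT 0): INT 0 arrives: push (IRQ0, PC=1), enter IRQ0 at PC=0 (depth now 2) [depth=2]
Event 10 (EXEC): [IRQ0] PC=0: INC 1 -> ACC=0 [depth=2]
Event 11 (EXEC): [IRQ0] PC=1: DEC 3 -> ACC=-3 [depth=2]
Event 12 (EXEC): [IRQ0] PC=2: IRET -> resume IRQ0 at PC=1 (depth now 1) [depth=1]
Event 13 (EXEC): [IRQ0] PC=1: DEC 3 -> ACC=-6 [depth=1]
Event 14 (EXEC): [IRQ0] PC=2: IRET -> resume MAIN at PC=2 (depth now 0) [depth=0]
Event 15 (EXEC): [MAIN] PC=2: NOP [depth=0]
Event 16 (EXEC): [MAIN] PC=3: INC 3 -> ACC=-3 [depth=0]
Event 17 (EXEC): [MAIN] PC=4: INC 3 -> ACC=0 [depth=0]
Event 18 (EXEC): [MAIN] PC=5: NOP [depth=0]
Event 19 (EXEC): [MAIN] PC=6: HALT [depth=0]
Max depth observed: 2

Answer: 2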